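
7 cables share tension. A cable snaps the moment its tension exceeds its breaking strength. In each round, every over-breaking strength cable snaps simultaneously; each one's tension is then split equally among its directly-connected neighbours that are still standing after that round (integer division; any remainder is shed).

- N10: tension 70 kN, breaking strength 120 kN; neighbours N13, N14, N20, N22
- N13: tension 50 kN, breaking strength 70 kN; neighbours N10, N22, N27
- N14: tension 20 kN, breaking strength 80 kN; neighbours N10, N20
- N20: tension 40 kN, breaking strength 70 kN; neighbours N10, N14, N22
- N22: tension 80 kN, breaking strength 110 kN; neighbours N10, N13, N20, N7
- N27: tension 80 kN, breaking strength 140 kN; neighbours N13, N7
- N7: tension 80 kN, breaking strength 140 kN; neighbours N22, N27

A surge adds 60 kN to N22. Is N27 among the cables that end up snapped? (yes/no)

Round 1 — N22 at 140 > 110. N22 snaps.
  N22 sheds 140 kN to N10, N13, N20, N7: 35 each.
    N10: 70+35 = 105 ≤ 120
    N13: 50+35 = 85 > 70
    N20: 40+35 = 75 > 70
    N7: 80+35 = 115 ≤ 140
Round 2 — N13, N20 snap.
  N13 sheds 85 kN to N10, N27: 42 each (1 lost).
    N10: 105+42 = 147 > 120
    N27: 80+42 = 122 ≤ 140
  N20 sheds 75 kN to N10, N14: 37 each (1 lost).
    N10: 147+37 = 184 > 120
    N14: 20+37 = 57 ≤ 80
Round 3 — N10 snaps.
  N10 sheds 184 kN to N14: 184 each.
    N14: 57+184 = 241 > 80
Round 4 — N14 snaps.
  N14 sheds 241 kN: no online neighbours, lost.
No further breaks.

no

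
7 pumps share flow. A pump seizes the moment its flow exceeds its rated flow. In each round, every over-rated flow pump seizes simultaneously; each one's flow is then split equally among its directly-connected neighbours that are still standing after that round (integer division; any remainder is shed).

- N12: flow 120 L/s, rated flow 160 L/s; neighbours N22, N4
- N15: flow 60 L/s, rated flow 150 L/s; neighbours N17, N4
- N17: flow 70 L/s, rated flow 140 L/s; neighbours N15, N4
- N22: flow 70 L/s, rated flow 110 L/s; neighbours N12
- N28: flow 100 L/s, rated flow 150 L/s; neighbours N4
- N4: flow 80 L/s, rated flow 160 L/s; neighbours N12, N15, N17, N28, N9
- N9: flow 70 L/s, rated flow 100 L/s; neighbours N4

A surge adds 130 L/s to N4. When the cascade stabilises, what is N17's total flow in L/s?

112

Round 1 — N4 at 210 > 160. N4 seizes.
  N4 sheds 210 L/s to N12, N15, N17, N28, N9: 42 each.
    N12: 120+42 = 162 > 160
    N15: 60+42 = 102 ≤ 150
    N17: 70+42 = 112 ≤ 140
    N28: 100+42 = 142 ≤ 150
    N9: 70+42 = 112 > 100
Round 2 — N12, N9 seize.
  N12 sheds 162 L/s to N22: 162 each.
    N22: 70+162 = 232 > 110
  N9 sheds 112 L/s: no online neighbours, lost.
Round 3 — N22 seizes.
  N22 sheds 232 L/s: no online neighbours, lost.
No further seizures.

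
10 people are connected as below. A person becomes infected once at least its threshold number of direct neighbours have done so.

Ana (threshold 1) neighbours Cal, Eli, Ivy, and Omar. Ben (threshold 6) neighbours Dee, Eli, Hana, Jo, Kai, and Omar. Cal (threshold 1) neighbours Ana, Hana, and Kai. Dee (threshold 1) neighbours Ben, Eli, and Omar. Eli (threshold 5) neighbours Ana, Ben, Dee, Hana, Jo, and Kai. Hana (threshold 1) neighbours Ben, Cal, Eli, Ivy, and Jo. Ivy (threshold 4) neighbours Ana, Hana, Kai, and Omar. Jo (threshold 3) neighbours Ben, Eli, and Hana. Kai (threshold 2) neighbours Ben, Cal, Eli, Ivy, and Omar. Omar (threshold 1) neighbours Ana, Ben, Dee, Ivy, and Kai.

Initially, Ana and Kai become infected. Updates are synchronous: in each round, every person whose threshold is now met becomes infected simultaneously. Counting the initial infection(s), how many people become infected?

7

Round 1 — Ana, Kai become infected (initial).
Round 2 — checking thresholds:
  Ben: 1 of 6 neighbours < 6, not yet.
  Cal: 2 of 3 neighbours ≥ 1, becomes infected.
  Eli: 2 of 6 neighbours < 5, not yet.
  Ivy: 2 of 4 neighbours < 4, not yet.
  Omar: 2 of 5 neighbours ≥ 1, becomes infected.
Round 3 — checking thresholds:
  Ben: 2 of 6 neighbours < 6, not yet.
  Dee: 1 of 3 neighbours ≥ 1, becomes infected.
  Eli: 2 of 6 neighbours < 5, not yet.
  Hana: 1 of 5 neighbours ≥ 1, becomes infected.
  Ivy: 3 of 4 neighbours < 4, not yet.
Round 4 — checking thresholds:
  Ben: 4 of 6 neighbours < 6, not yet.
  Eli: 4 of 6 neighbours < 5, not yet.
  Ivy: 4 of 4 neighbours ≥ 4, becomes infected.
  Jo: 1 of 3 neighbours < 3, not yet.
Round 5 — no new infections; cascade stops.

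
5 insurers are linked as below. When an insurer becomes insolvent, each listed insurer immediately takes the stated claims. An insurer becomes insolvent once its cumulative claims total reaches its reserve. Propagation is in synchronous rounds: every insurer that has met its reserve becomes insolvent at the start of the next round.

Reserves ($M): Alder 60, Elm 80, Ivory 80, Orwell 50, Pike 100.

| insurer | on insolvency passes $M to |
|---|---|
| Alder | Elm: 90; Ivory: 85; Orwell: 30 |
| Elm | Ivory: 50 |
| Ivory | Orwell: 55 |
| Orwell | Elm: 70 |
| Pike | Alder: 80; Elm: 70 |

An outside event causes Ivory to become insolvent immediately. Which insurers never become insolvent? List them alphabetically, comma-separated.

Round 1 — Ivory becomes insolvent (initial).
  Orwell: +55 → 55 ≥ 50
Round 2 — Orwell becomes insolvent.
  Elm: +70 → 70 < 80
No further insolvencies.

Alder, Elm, Pike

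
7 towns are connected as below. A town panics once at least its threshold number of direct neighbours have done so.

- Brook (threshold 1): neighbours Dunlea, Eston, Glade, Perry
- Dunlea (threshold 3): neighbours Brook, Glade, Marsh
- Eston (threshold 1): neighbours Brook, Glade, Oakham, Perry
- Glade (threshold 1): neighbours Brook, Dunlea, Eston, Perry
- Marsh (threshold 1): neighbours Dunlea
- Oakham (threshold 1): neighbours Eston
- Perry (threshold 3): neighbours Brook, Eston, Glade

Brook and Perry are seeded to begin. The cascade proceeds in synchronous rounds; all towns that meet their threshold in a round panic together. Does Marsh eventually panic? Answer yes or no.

no

Round 1 — Brook, Perry panic (initial).
Round 2 — checking thresholds:
  Dunlea: 1 of 3 neighbours < 3, below threshold.
  Eston: 2 of 4 neighbours ≥ 1, panics.
  Glade: 2 of 4 neighbours ≥ 1, panics.
Round 3 — checking thresholds:
  Dunlea: 2 of 3 neighbours < 3, below threshold.
  Oakham: 1 of 1 neighbours ≥ 1, panics.
Round 4 — no new panics; cascade stops.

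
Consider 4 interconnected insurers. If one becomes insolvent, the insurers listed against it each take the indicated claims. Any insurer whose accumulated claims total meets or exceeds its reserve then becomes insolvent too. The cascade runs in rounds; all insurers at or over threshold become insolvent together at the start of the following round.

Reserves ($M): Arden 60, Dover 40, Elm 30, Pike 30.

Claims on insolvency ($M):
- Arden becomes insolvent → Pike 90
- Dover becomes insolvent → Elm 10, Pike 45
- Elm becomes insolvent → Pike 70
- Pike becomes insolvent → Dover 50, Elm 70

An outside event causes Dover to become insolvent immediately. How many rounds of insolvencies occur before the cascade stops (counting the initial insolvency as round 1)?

3

Round 1 — Dover becomes insolvent (initial).
  Elm: +10 → 10 < 30
  Pike: +45 → 45 ≥ 30
Round 2 — Pike becomes insolvent.
  Elm: +70 → 80 ≥ 30
Round 3 — Elm becomes insolvent.
No further insolvencies.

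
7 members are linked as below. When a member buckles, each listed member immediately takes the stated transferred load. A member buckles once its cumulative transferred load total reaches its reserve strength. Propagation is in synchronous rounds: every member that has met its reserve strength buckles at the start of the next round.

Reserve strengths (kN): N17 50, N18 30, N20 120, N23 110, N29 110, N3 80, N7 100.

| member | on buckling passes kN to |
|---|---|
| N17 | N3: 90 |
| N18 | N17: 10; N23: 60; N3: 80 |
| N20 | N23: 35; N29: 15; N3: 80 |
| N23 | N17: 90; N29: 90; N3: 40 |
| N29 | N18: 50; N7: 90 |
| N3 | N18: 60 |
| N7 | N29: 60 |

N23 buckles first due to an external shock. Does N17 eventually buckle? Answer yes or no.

Round 1 — N23 buckles (initial).
  N17: +90 → 90 ≥ 50
  N29: +90 → 90 < 110
  N3: +40 → 40 < 80
Round 2 — N17 buckles.
  N3: +90 → 130 ≥ 80
Round 3 — N3 buckles.
  N18: +60 → 60 ≥ 30
Round 4 — N18 buckles.
No further bucklings.

yes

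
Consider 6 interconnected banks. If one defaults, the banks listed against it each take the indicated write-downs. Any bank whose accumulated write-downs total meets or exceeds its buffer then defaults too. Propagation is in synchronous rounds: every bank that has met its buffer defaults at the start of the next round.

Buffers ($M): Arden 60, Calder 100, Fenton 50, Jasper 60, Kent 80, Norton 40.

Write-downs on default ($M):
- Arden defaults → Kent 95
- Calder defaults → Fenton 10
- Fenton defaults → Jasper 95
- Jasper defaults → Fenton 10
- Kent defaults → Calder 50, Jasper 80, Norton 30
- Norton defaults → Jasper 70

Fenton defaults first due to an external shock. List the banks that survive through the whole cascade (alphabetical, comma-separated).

Arden, Calder, Kent, Norton

Round 1 — Fenton defaults (initial).
  Jasper: +95 → 95 ≥ 60
Round 2 — Jasper defaults.
No further defaults.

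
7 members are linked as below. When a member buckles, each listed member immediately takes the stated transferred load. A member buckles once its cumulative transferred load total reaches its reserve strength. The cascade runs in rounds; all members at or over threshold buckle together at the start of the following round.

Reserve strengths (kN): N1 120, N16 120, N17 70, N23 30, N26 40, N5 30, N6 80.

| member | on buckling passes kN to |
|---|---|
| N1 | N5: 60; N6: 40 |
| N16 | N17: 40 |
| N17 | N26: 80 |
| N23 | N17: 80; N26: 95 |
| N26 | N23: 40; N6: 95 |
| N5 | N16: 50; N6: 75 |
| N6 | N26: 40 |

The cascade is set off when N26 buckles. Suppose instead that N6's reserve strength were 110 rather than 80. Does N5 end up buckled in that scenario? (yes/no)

no

With N6's reserve strength at 110:
Round 1 — N26 buckles (initial).
  N23: +40 → 40 ≥ 30
  N6: +95 → 95 < 110
Round 2 — N23 buckles.
  N17: +80 → 80 ≥ 70
Round 3 — N17 buckles.
No further bucklings.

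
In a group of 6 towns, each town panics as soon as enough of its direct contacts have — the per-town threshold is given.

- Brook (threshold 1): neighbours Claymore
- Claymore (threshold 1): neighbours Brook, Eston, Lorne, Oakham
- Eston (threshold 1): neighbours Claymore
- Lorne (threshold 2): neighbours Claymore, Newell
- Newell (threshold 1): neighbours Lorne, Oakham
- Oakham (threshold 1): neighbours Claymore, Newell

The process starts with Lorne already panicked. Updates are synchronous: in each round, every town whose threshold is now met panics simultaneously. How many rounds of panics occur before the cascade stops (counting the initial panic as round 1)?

3

Round 1 — Lorne panics (initial).
Round 2 — checking thresholds:
  Claymore: 1 of 4 neighbours ≥ 1, panics.
  Newell: 1 of 2 neighbours ≥ 1, panics.
Round 3 — checking thresholds:
  Brook: 1 of 1 neighbours ≥ 1, panics.
  Eston: 1 of 1 neighbours ≥ 1, panics.
  Oakham: 2 of 2 neighbours ≥ 1, panics.
Round 4 — no new panics; cascade stops.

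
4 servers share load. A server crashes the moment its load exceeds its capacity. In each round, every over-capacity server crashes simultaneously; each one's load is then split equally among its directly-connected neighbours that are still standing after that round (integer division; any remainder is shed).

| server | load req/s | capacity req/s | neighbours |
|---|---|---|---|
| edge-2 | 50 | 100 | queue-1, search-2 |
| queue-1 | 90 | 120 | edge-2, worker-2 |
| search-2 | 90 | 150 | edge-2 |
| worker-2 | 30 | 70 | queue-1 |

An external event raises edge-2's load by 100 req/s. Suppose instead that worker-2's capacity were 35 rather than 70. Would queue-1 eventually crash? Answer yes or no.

With worker-2's capacity at 35:
Round 1 — edge-2 at 150 > 100. edge-2 crashes.
  edge-2 sheds 150 req/s to queue-1, search-2: 75 each.
    queue-1: 90+75 = 165 > 120
    search-2: 90+75 = 165 > 150
Round 2 — queue-1, search-2 crash.
  queue-1 sheds 165 req/s to worker-2: 165 each.
    worker-2: 30+165 = 195 > 35
  search-2 sheds 165 req/s: no online neighbours, lost.
Round 3 — worker-2 crashes.
  worker-2 sheds 195 req/s: no online neighbours, lost.
No further crashes.

yes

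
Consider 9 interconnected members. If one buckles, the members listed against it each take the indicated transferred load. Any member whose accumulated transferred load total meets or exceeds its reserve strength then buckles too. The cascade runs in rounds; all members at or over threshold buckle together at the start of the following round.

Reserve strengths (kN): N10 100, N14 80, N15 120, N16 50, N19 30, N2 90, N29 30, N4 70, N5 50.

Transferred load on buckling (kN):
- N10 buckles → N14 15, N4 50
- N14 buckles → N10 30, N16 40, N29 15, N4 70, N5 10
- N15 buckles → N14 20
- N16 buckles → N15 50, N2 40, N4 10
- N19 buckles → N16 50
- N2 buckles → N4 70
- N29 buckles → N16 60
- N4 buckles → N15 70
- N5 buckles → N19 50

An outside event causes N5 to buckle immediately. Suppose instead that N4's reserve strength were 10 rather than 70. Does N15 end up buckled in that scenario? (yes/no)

yes

With N4's reserve strength at 10:
Round 1 — N5 buckles (initial).
  N19: +50 → 50 ≥ 30
Round 2 — N19 buckles.
  N16: +50 → 50 ≥ 50
Round 3 — N16 buckles.
  N15: +50 → 50 < 120
  N2: +40 → 40 < 90
  N4: +10 → 10 ≥ 10
Round 4 — N4 buckles.
  N15: +70 → 120 ≥ 120
Round 5 — N15 buckles.
  N14: +20 → 20 < 80
No further bucklings.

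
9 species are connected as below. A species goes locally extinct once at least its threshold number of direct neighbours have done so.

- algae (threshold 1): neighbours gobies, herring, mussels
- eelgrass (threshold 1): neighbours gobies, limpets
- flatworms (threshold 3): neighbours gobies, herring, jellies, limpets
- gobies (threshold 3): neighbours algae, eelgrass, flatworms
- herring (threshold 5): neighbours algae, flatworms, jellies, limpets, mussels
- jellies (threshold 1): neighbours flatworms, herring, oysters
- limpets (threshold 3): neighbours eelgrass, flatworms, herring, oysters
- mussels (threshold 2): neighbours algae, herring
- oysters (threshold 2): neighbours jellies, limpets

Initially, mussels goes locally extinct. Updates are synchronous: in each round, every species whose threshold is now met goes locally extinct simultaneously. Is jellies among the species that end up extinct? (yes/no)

no

Round 1 — mussels goes locally extinct (initial).
Round 2 — checking thresholds:
  algae: 1 of 3 neighbours ≥ 1, goes locally extinct.
  herring: 1 of 5 neighbours < 5, holds.
Round 3 — no new extinctions; cascade stops.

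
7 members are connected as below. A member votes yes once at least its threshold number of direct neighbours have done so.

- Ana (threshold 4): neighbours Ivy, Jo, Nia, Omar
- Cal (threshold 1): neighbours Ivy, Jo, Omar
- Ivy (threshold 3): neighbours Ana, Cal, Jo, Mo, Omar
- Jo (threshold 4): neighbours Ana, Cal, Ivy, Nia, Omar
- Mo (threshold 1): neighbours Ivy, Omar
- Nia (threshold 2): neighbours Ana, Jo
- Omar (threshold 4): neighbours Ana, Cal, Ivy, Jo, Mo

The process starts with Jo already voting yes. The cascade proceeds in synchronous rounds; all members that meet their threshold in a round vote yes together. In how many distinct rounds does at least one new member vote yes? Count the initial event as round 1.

Round 1 — Jo votes yes (initial).
Round 2 — checking thresholds:
  Ana: 1 of 4 neighbours < 4, not yet.
  Cal: 1 of 3 neighbours ≥ 1, votes yes.
  Ivy: 1 of 5 neighbours < 3, not yet.
  Nia: 1 of 2 neighbours < 2, not yet.
  Omar: 1 of 5 neighbours < 4, not yet.
Round 3 — no new yes votes; cascade stops.

2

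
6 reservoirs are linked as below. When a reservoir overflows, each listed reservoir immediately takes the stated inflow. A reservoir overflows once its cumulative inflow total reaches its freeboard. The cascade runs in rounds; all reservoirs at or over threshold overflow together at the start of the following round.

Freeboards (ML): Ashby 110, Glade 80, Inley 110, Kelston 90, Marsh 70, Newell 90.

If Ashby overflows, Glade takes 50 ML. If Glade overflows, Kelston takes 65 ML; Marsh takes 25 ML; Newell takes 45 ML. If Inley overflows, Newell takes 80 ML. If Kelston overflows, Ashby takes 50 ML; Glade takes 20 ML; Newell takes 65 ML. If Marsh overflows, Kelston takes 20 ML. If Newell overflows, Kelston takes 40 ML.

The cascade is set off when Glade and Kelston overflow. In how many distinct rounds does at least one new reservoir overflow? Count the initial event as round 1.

Round 1 — Glade, Kelston overflow (initial).
  Ashby: +50 → 50 < 110
  Marsh: +25 → 25 < 70
  Newell: +45+65 → 110 ≥ 90
Round 2 — Newell overflows.
No further overflows.

2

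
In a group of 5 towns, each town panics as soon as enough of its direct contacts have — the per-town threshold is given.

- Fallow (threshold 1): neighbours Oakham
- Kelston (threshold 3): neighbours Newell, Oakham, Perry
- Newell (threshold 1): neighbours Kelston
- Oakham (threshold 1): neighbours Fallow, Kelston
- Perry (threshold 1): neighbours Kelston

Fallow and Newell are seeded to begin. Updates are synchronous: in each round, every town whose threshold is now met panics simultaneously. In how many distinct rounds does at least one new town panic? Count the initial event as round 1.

Round 1 — Fallow, Newell panic (initial).
Round 2 — checking thresholds:
  Kelston: 1 of 3 neighbours < 3, holds.
  Oakham: 1 of 2 neighbours ≥ 1, panics.
Round 3 — no new panics; cascade stops.

2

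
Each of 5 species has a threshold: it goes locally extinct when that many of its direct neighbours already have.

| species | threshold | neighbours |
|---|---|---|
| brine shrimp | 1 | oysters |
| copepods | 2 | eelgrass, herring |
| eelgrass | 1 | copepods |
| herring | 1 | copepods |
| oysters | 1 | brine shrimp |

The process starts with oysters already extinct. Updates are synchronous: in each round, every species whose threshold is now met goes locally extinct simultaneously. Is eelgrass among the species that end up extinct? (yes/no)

no

Round 1 — oysters goes locally extinct (initial).
Round 2 — checking thresholds:
  brine shrimp: 1 of 1 neighbours ≥ 1, goes locally extinct.
Round 3 — no new extinctions; cascade stops.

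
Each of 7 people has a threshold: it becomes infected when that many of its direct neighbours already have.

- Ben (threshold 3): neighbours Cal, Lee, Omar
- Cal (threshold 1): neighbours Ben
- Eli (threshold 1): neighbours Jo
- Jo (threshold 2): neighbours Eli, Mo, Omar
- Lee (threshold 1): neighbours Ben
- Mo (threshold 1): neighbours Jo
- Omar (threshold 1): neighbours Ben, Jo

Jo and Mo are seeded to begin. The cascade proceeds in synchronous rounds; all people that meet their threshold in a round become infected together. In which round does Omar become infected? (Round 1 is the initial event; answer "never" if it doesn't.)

2

Round 1 — Jo, Mo become infected (initial).
Round 2 — checking thresholds:
  Eli: 1 of 1 neighbours ≥ 1, becomes infected.
  Omar: 1 of 2 neighbours ≥ 1, becomes infected.
Round 3 — no new infections; cascade stops.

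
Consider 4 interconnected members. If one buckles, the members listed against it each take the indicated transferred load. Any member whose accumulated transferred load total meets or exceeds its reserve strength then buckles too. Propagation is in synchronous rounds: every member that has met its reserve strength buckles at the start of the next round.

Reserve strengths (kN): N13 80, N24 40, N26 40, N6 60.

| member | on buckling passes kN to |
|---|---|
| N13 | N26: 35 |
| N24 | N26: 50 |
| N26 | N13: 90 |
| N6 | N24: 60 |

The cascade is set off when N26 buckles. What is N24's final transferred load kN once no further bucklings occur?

0

Round 1 — N26 buckles (initial).
  N13: +90 → 90 ≥ 80
Round 2 — N13 buckles.
No further bucklings.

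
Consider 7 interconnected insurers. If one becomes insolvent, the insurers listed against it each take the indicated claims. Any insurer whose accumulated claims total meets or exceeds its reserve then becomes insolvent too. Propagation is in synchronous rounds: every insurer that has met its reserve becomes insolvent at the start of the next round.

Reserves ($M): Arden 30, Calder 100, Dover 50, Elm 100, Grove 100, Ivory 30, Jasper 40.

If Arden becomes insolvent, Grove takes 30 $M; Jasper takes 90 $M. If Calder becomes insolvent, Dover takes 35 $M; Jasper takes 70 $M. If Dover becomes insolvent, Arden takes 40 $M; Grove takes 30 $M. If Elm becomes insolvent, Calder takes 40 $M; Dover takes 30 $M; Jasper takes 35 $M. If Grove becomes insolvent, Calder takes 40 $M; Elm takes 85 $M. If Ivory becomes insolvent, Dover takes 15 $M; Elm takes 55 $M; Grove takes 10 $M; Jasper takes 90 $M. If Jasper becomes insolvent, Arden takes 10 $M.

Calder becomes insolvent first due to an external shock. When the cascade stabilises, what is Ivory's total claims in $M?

Round 1 — Calder becomes insolvent (initial).
  Dover: +35 → 35 < 50
  Jasper: +70 → 70 ≥ 40
Round 2 — Jasper becomes insolvent.
  Arden: +10 → 10 < 30
No further insolvencies.

0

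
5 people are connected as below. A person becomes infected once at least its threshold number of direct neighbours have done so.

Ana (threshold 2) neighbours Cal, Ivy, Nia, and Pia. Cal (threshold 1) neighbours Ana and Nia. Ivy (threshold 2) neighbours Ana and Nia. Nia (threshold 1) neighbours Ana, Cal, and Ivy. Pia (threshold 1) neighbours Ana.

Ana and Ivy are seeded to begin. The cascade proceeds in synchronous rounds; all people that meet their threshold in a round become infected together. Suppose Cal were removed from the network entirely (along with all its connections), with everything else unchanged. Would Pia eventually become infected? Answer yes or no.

With Cal removed:
Round 1 — Ana, Ivy become infected (initial).
Round 2 — checking thresholds:
  Nia: 2 of 2 neighbours ≥ 1, becomes infected.
  Pia: 1 of 1 neighbours ≥ 1, becomes infected.
Round 3 — no new infections; cascade stops.

yes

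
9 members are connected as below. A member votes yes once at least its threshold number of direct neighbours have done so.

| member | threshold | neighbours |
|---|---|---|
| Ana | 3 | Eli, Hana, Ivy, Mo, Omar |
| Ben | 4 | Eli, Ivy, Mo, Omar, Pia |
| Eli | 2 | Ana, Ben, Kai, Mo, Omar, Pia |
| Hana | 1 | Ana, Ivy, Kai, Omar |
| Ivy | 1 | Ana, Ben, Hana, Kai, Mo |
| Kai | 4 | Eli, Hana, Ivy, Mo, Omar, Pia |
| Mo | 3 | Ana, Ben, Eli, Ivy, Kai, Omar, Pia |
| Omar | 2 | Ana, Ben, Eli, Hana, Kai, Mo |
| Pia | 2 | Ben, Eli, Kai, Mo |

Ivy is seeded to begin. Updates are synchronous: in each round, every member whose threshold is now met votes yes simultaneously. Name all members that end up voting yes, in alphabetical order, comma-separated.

Hana, Ivy

Round 1 — Ivy votes yes (initial).
Round 2 — checking thresholds:
  Ana: 1 of 5 neighbours < 3, below threshold.
  Ben: 1 of 5 neighbours < 4, below threshold.
  Hana: 1 of 4 neighbours ≥ 1, votes yes.
  Kai: 1 of 6 neighbours < 4, below threshold.
  Mo: 1 of 7 neighbours < 3, below threshold.
Round 3 — no new yes votes; cascade stops.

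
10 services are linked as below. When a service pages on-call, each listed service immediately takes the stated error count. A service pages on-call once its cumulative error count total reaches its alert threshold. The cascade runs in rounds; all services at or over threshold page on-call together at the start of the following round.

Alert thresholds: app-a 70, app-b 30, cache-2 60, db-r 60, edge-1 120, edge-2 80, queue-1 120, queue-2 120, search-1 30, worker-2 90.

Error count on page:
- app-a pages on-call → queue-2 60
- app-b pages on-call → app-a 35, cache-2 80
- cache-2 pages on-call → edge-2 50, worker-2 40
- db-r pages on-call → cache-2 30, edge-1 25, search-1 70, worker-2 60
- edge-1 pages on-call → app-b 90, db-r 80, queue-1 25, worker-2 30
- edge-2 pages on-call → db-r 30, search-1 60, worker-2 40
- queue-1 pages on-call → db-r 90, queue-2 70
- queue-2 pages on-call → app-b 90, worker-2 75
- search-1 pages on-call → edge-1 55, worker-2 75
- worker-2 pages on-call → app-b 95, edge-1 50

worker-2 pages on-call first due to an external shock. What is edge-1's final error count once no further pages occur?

Round 1 — worker-2 pages on-call (initial).
  app-b: +95 → 95 ≥ 30
  edge-1: +50 → 50 < 120
Round 2 — app-b pages on-call.
  app-a: +35 → 35 < 70
  cache-2: +80 → 80 ≥ 60
Round 3 — cache-2 pages on-call.
  edge-2: +50 → 50 < 80
No further pages.

50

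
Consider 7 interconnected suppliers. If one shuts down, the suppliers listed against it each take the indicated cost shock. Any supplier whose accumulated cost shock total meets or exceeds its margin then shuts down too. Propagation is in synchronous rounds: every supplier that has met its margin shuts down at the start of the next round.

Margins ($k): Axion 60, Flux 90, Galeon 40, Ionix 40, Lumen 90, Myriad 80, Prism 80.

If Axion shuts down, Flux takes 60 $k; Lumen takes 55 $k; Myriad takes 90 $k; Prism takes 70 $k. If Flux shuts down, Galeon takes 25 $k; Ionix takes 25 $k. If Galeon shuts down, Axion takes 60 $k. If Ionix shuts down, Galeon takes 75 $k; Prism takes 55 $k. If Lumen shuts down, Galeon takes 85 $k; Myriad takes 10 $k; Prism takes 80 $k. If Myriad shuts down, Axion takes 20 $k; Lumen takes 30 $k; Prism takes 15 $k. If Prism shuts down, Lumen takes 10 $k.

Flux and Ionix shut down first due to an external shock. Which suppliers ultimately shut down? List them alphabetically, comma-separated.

Round 1 — Flux, Ionix shut down (initial).
  Galeon: +25+75 → 100 ≥ 40
  Prism: +55 → 55 < 80
Round 2 — Galeon shuts down.
  Axion: +60 → 60 ≥ 60
Round 3 — Axion shuts down.
  Lumen: +55 → 55 < 90
  Myriad: +90 → 90 ≥ 80
  Prism: +70 → 125 ≥ 80
Round 4 — Myriad, Prism shut down.
  Lumen: +30+10 → 95 ≥ 90
Round 5 — Lumen shuts down.
No further shutdowns.

Axion, Flux, Galeon, Ionix, Lumen, Myriad, Prism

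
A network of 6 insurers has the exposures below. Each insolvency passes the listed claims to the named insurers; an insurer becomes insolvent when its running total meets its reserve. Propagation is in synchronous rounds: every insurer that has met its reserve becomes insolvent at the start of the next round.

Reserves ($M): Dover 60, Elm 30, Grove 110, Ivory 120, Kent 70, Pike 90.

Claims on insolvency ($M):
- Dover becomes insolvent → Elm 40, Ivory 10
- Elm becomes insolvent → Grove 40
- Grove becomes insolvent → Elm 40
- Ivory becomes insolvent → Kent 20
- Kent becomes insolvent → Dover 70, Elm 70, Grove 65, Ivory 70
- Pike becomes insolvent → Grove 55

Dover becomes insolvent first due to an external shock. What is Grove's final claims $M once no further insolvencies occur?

40

Round 1 — Dover becomes insolvent (initial).
  Elm: +40 → 40 ≥ 30
  Ivory: +10 → 10 < 120
Round 2 — Elm becomes insolvent.
  Grove: +40 → 40 < 110
No further insolvencies.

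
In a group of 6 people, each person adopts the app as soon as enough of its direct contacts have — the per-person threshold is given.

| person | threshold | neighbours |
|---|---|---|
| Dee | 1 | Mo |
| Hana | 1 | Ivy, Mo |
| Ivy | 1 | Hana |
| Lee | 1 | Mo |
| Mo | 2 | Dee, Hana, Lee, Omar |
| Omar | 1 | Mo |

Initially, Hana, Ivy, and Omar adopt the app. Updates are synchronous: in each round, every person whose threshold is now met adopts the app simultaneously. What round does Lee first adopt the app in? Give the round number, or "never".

3

Round 1 — Hana, Ivy, Omar adopt the app (initial).
Round 2 — checking thresholds:
  Mo: 2 of 4 neighbours ≥ 2, adopts the app.
Round 3 — checking thresholds:
  Dee: 1 of 1 neighbours ≥ 1, adopts the app.
  Lee: 1 of 1 neighbours ≥ 1, adopts the app.
Round 4 — no new adoptions; cascade stops.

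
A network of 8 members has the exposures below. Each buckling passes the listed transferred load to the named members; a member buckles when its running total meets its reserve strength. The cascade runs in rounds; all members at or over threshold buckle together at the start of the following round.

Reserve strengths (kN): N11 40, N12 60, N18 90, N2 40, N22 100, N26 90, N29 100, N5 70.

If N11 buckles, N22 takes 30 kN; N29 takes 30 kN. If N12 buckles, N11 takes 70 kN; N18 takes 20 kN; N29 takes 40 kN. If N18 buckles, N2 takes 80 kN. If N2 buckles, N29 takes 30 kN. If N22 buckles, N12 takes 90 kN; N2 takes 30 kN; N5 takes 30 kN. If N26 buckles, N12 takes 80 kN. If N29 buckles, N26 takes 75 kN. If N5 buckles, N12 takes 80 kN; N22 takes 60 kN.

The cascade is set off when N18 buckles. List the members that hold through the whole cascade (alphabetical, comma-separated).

N11, N12, N22, N26, N29, N5

Round 1 — N18 buckles (initial).
  N2: +80 → 80 ≥ 40
Round 2 — N2 buckles.
  N29: +30 → 30 < 100
No further bucklings.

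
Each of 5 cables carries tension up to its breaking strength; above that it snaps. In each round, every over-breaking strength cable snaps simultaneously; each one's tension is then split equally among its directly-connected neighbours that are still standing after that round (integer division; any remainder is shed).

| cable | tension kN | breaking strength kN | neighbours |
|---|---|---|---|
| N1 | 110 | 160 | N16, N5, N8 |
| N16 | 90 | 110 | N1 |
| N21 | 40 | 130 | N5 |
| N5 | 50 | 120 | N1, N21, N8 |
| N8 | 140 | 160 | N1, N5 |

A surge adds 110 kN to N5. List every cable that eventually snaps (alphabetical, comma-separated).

Round 1 — N5 at 160 > 120. N5 snaps.
  N5 sheds 160 kN to N1, N21, N8: 53 each (1 lost).
    N1: 110+53 = 163 > 160
    N21: 40+53 = 93 ≤ 130
    N8: 140+53 = 193 > 160
Round 2 — N1, N8 snap.
  N1 sheds 163 kN to N16: 163 each.
    N16: 90+163 = 253 > 110
  N8 sheds 193 kN: no online neighbours, lost.
Round 3 — N16 snaps.
  N16 sheds 253 kN: no online neighbours, lost.
No further breaks.

N1, N16, N5, N8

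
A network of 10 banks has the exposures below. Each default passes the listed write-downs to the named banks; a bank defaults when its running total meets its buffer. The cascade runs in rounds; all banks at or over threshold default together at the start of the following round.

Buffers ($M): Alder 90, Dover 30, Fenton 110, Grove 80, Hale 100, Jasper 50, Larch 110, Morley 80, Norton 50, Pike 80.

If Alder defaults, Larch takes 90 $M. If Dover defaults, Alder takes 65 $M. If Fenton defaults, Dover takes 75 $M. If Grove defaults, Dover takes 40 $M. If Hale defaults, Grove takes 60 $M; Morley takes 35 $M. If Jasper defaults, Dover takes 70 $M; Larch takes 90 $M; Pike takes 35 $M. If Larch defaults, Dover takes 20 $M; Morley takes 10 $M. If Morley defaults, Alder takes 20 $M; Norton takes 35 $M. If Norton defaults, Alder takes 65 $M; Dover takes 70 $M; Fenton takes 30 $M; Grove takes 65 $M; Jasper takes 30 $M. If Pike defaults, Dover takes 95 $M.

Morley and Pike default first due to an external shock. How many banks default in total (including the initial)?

3

Round 1 — Morley, Pike default (initial).
  Alder: +20 → 20 < 90
  Dover: +95 → 95 ≥ 30
  Norton: +35 → 35 < 50
Round 2 — Dover defaults.
  Alder: +65 → 85 < 90
No further defaults.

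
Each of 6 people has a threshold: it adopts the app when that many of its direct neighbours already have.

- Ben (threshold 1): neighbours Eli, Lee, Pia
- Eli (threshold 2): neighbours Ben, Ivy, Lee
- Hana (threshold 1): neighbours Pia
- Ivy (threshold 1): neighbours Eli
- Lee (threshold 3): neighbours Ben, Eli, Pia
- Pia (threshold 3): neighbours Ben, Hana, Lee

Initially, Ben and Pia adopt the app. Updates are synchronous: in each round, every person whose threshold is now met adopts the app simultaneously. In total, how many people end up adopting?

3

Round 1 — Ben, Pia adopt the app (initial).
Round 2 — checking thresholds:
  Eli: 1 of 3 neighbours < 2, not yet.
  Hana: 1 of 1 neighbours ≥ 1, adopts the app.
  Lee: 2 of 3 neighbours < 3, not yet.
Round 3 — no new adoptions; cascade stops.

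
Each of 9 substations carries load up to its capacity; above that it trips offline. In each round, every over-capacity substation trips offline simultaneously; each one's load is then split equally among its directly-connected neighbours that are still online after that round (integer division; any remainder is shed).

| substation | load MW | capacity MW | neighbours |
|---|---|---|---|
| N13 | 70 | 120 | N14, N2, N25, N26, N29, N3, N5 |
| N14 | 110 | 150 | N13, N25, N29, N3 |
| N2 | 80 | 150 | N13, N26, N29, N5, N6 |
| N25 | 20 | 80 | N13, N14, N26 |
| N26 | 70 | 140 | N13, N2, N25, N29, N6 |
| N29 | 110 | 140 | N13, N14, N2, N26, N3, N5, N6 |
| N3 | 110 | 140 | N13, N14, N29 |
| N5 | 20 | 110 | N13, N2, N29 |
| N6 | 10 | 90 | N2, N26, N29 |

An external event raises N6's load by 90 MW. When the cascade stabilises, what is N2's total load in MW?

136

Round 1 — N6 at 100 > 90. N6 trips offline.
  N6 sheds 100 MW to N2, N26, N29: 33 each (1 lost).
    N2: 80+33 = 113 ≤ 150
    N26: 70+33 = 103 ≤ 140
    N29: 110+33 = 143 > 140
Round 2 — N29 trips offline.
  N29 sheds 143 MW to N13, N14, N2, N26, N3, N5: 23 each (5 lost).
    N13: 70+23 = 93 ≤ 120
    N14: 110+23 = 133 ≤ 150
    N2: 113+23 = 136 ≤ 150
    N26: 103+23 = 126 ≤ 140
    N3: 110+23 = 133 ≤ 140
    N5: 20+23 = 43 ≤ 110
No further trips.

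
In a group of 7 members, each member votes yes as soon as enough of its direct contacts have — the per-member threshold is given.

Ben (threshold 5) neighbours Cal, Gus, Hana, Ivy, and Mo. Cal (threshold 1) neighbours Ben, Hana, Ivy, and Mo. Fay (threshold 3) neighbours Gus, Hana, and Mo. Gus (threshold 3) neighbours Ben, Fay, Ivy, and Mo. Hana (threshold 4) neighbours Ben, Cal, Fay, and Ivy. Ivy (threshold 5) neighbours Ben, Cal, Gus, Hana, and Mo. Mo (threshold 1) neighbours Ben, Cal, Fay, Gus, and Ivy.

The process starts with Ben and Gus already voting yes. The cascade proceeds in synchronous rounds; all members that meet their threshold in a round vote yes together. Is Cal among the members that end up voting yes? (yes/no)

yes

Round 1 — Ben, Gus vote yes (initial).
Round 2 — checking thresholds:
  Cal: 1 of 4 neighbours ≥ 1, votes yes.
  Fay: 1 of 3 neighbours < 3, below threshold.
  Hana: 1 of 4 neighbours < 4, below threshold.
  Ivy: 2 of 5 neighbours < 5, below threshold.
  Mo: 2 of 5 neighbours ≥ 1, votes yes.
Round 3 — no new yes votes; cascade stops.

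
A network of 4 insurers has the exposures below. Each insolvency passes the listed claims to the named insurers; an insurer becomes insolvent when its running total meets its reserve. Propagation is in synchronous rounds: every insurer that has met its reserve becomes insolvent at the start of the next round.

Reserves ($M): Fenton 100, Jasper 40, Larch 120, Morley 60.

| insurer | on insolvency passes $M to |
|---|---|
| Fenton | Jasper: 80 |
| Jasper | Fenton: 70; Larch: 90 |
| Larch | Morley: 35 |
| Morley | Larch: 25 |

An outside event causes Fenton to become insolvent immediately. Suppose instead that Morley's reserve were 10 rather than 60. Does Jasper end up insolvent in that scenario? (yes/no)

With Morley's reserve at 10:
Round 1 — Fenton becomes insolvent (initial).
  Jasper: +80 → 80 ≥ 40
Round 2 — Jasper becomes insolvent.
  Larch: +90 → 90 < 120
No further insolvencies.

yes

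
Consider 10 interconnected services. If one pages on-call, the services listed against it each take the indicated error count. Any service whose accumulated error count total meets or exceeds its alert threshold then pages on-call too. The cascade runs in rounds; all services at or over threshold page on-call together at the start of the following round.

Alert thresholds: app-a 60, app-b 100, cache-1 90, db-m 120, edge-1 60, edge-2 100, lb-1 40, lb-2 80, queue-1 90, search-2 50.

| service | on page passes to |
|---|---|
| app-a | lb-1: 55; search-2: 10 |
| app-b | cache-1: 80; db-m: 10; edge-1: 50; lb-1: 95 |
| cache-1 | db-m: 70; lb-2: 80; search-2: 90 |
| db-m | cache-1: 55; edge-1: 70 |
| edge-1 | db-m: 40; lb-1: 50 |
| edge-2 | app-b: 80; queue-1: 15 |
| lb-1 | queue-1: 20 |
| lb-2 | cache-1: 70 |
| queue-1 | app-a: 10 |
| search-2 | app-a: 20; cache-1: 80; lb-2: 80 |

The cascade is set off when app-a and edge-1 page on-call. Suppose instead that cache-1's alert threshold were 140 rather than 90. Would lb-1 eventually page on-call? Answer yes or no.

With cache-1's alert threshold at 140:
Round 1 — app-a, edge-1 page on-call (initial).
  db-m: +40 → 40 < 120
  lb-1: +55+50 → 105 ≥ 40
  search-2: +10 → 10 < 50
Round 2 — lb-1 pages on-call.
  queue-1: +20 → 20 < 90
No further pages.

yes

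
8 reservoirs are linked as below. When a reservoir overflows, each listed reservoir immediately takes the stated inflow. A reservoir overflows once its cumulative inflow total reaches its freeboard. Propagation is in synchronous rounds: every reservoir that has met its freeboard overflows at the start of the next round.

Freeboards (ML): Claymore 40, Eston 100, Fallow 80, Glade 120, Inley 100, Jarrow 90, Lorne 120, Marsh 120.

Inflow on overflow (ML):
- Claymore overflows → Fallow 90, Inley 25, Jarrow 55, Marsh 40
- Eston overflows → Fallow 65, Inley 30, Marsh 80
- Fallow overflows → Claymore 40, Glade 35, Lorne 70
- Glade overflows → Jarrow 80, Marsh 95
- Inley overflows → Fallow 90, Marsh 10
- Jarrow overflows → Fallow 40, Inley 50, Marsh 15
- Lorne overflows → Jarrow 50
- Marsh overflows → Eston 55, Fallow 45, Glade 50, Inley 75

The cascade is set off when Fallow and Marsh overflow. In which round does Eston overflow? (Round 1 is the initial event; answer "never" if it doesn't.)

never

Round 1 — Fallow, Marsh overflow (initial).
  Claymore: +40 → 40 ≥ 40
  Eston: +55 → 55 < 100
  Glade: +35+50 → 85 < 120
  Inley: +75 → 75 < 100
  Lorne: +70 → 70 < 120
Round 2 — Claymore overflows.
  Inley: +25 → 100 ≥ 100
  Jarrow: +55 → 55 < 90
Round 3 — Inley overflows.
No further overflows.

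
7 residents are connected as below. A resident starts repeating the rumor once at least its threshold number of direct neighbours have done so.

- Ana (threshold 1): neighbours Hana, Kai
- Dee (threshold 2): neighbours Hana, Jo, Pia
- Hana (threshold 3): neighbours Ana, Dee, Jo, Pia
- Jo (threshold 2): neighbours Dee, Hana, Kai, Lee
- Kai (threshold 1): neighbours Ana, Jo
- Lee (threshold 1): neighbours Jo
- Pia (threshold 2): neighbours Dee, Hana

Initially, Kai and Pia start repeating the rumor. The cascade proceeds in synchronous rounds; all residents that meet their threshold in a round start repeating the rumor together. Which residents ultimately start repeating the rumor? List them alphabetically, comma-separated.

Ana, Kai, Pia

Round 1 — Kai, Pia start repeating the rumor (initial).
Round 2 — checking thresholds:
  Ana: 1 of 2 neighbours ≥ 1, starts repeating the rumor.
  Dee: 1 of 3 neighbours < 2, not yet.
  Hana: 1 of 4 neighbours < 3, not yet.
  Jo: 1 of 4 neighbours < 2, not yet.
Round 3 — no new spreads; cascade stops.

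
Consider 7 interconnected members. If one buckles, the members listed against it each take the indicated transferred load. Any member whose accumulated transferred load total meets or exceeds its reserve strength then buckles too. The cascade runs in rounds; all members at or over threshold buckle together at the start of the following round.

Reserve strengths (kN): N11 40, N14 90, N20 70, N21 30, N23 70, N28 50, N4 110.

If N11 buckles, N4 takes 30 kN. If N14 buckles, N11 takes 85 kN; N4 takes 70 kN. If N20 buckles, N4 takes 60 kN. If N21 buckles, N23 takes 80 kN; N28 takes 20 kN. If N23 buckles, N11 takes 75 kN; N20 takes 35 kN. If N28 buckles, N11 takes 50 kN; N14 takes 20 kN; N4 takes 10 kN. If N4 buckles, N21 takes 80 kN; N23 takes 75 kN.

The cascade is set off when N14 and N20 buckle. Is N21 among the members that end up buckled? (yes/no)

Round 1 — N14, N20 buckle (initial).
  N11: +85 → 85 ≥ 40
  N4: +70+60 → 130 ≥ 110
Round 2 — N11, N4 buckle.
  N21: +80 → 80 ≥ 30
  N23: +75 → 75 ≥ 70
Round 3 — N21, N23 buckle.
  N28: +20 → 20 < 50
No further bucklings.

yes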